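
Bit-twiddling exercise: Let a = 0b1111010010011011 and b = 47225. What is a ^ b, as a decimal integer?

19682

a = 1111010010011011
47225 = 1011100001111001
XOR → 0100110011100010 = 19682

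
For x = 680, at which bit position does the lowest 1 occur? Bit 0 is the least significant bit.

3

680 = 1010101000
Trailing zeros: 3, so the lowest set bit is bit 3 (value 8).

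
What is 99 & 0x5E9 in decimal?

99 = 00001100011
0x5E9 = 10111101001
AND → 00001100001 = 97

97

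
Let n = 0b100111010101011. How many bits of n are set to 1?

9

n = 100111010101011
Count the 1s: 1 + 1 + 1 + 1 + 1 + 1 + 1 + 1 + 1 = 9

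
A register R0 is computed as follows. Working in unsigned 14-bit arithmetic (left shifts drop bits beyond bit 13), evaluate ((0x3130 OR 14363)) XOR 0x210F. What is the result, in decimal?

6196

0x3130 = 11000100110000
14363 = 11100000011011
→ OR → 11100100111011 = 14651
0x210F = 10000100001111
→ XOR → 01100000110100 = 6196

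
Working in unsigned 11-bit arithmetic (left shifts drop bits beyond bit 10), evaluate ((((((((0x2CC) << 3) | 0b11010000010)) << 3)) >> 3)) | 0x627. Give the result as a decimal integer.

0x2CC = 01011001100
→ << 3 (mod 2^11) → 11001100000 = 1632
0b11010000010 = 11010000010
→ | → 11011100010 = 1762
→ << 3 (mod 2^11) → 11100010000 = 1808
→ >> 3 → 00011100010 = 226
0x627 = 11000100111
→ | → 11011100111 = 1767

1767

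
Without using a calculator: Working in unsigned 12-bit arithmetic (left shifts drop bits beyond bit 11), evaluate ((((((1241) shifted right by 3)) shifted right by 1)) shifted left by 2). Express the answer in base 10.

308

1241 = 010011011001
→ shifted right by 3 → 000010011011 = 155
→ shifted right by 1 → 000001001101 = 77
→ shifted left by 2 (mod 2^12) → 000100110100 = 308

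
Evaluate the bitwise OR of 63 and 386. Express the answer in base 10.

63 = 000111111
386 = 110000010
 OR → 110111111 = 447

447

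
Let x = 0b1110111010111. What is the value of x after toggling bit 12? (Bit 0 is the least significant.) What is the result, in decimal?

x = 1110111010111
bit 12 is currently 1; toggle it via x ^ (1 << 12) = x ^ 4096
→ 0110111010111 = 3543

3543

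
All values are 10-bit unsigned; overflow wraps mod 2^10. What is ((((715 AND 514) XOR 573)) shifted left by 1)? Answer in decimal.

715 = 1011001011
514 = 1000000010
→ AND → 1000000010 = 514
573 = 1000111101
→ XOR → 0000111111 = 63
→ shifted left by 1 (mod 2^10) → 0001111110 = 126

126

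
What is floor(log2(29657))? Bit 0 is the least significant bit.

14

29657 = 111001111011001
The topmost 1 is at position 14 (since 2^14 = 16384 ≤ 29657 < 32768).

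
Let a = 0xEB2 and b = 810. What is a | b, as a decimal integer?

4026

0xEB2 = 111010110010
810 = 001100101010
 OR → 111110111010 = 4026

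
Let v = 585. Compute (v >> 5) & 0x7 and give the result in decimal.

2

v = 001001001001
Shift right by 5: 0010010
Mask low 3 bits: 010 = 2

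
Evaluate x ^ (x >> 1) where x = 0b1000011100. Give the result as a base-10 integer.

x = 1000011100 = 540
x>>1 = 0100001110
XOR  = 1100010010 = 786
(x ^ (x >> 1) gives the standard binary-reflected Gray code of x.)

786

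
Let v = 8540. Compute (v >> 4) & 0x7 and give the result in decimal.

v = 010000101011100
Shift right by 4: 01000010101
Mask low 3 bits: 101 = 5

5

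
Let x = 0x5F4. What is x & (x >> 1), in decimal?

x = 10111110100 = 1524
x>>1 = 01011111010
AND  = 00011110000 = 240
(x & (x >> 1) has a 1 wherever x has two consecutive 1 bits.)

240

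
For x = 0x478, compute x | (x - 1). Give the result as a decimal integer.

x = 10001111000 = 1144
x - 1 = 10001110111
OR    = 10001111111 = 1151
(x | (x - 1) sets all bits below the lowest set bit.)

1151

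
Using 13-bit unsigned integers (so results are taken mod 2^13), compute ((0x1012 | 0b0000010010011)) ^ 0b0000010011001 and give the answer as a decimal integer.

4106

0x1012 = 1000000010010
0b0000010010011 = 0000010010011
→ | → 1000010010011 = 4243
0b0000010011001 = 0000010011001
→ ^ → 1000000001010 = 4106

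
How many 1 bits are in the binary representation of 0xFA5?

0xFA5 = 111110100101
Count the 1s: 1 + 1 + 1 + 1 + 1 + 1 + 1 + 1 = 8

8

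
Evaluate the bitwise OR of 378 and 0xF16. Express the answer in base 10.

3966

378 = 000101111010
0xF16 = 111100010110
 OR → 111101111110 = 3966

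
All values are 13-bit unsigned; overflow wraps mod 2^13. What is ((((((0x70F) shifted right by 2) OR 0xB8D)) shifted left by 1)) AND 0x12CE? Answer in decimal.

0x70F = 0011100001111
→ shifted right by 2 → 0000111000011 = 451
0xB8D = 0101110001101
→ OR → 0101111001111 = 3023
→ shifted left by 1 (mod 2^13) → 1011110011110 = 6046
0x12CE = 1001011001110
→ AND → 1001010001110 = 4750

4750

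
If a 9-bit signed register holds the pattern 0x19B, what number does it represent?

-101

pattern = 110011011 (MSB is 1 ⇒ negative)
Invert: 001100100, add 1 → 001100101 = 101, so the value is -101.
(Equivalently: 411 - 2^9 = 411 - 512 = -101.)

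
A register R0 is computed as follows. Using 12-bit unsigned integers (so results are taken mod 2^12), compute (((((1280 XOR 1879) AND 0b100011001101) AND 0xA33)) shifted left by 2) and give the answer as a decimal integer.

1280 = 010100000000
1879 = 011101010111
→ XOR → 001001010111 = 599
0b100011001101 = 100011001101
→ AND → 000001000101 = 69
0xA33 = 101000110011
→ AND → 000000000001 = 1
→ shifted left by 2 (mod 2^12) → 000000000100 = 4

4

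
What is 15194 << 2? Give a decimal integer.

60776

15194 = 0011101101011010
shift left by 2 → 1110110101101000 = 60776
(equivalently, 15194 × 2^2 = 15194 × 4)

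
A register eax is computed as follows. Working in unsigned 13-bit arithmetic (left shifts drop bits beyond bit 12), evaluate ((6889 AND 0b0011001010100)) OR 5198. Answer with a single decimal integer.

5710

6889 = 1101011101001
0b0011001010100 = 0011001010100
→ AND → 0001001000000 = 576
5198 = 1010001001110
→ OR → 1011001001110 = 5710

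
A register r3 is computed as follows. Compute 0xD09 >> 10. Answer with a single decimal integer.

3

0xD09 = 110100001001
shift right by 10 → 000000000011 = 3
(equivalently, floor(3337 / 1024))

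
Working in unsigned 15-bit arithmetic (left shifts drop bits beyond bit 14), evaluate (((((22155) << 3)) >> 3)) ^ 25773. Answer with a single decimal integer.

22155 = 101011010001011
→ << 3 (mod 2^15) → 011010001011000 = 13400
→ >> 3 → 000011010001011 = 1675
25773 = 110010010101101
→ ^ → 110001000100110 = 25126

25126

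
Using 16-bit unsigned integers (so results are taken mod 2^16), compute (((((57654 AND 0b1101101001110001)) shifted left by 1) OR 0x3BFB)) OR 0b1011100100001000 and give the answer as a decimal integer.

57654 = 1110000100110110
0b1101101001110001 = 1101101001110001
→ AND → 1100000000110000 = 49200
→ shifted left by 1 (mod 2^16) → 1000000001100000 = 32864
0x3BFB = 0011101111111011
→ OR → 1011101111111011 = 48123
0b1011100100001000 = 1011100100001000
→ OR → 1011101111111011 = 48123

48123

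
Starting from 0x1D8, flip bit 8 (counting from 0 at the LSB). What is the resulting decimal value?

216

x = 0111011000
bit 8 is currently 1; toggle it via x ^ (1 << 8) = x ^ 256
→ 0011011000 = 216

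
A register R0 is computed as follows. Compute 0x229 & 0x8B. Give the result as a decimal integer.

9

0x229 = 1000101001
0x8B = 0010001011
AND → 0000001001 = 9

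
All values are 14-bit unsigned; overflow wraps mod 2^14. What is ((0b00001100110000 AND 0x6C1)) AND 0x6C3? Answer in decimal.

512

0b00001100110000 = 00001100110000
0x6C1 = 00011011000001
→ AND → 00001000000000 = 512
0x6C3 = 00011011000011
→ AND → 00001000000000 = 512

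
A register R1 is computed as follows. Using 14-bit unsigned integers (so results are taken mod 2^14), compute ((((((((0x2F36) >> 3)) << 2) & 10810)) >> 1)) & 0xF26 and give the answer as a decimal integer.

0x2F36 = 10111100110110
→ >> 3 → 00010111100110 = 1510
→ << 2 (mod 2^14) → 01011110011000 = 6040
10810 = 10101000111010
→ & → 00001000011000 = 536
→ >> 1 → 00000100001100 = 268
0xF26 = 00111100100110
→ & → 00000100000100 = 260

260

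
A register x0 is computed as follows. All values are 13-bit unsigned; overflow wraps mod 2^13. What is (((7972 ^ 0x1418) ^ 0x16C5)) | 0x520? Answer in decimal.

7972 = 1111100100100
0x1418 = 1010000011000
→ ^ → 0101100111100 = 2876
0x16C5 = 1011011000101
→ ^ → 1110111111001 = 7673
0x520 = 0010100100000
→ | → 1110111111001 = 7673

7673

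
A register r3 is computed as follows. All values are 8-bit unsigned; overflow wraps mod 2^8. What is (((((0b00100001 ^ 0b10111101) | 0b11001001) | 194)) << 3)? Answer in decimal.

248

0b00100001 = 00100001
0b10111101 = 10111101
→ ^ → 10011100 = 156
0b11001001 = 11001001
→ | → 11011101 = 221
194 = 11000010
→ | → 11011111 = 223
→ << 3 (mod 2^8) → 11111000 = 248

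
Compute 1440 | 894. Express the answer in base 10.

2046

1440 = 10110100000
894 = 01101111110
 OR → 11111111110 = 2046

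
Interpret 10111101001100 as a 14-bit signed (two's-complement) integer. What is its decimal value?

-4276

pattern = 10111101001100 (MSB is 1 ⇒ negative)
Invert: 01000010110011, add 1 → 01000010110100 = 4276, so the value is -4276.
(Equivalently: 12108 - 2^14 = 12108 - 16384 = -4276.)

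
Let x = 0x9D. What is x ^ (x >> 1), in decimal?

211

x = 10011101 = 157
x>>1 = 01001110
XOR  = 11010011 = 211
(x ^ (x >> 1) gives the standard binary-reflected Gray code of x.)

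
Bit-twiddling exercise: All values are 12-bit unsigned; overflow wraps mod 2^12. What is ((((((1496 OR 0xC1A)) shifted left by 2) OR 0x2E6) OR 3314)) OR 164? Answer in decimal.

1496 = 010111011000
0xC1A = 110000011010
→ OR → 110111011010 = 3546
→ shifted left by 2 (mod 2^12) → 011101101000 = 1896
0x2E6 = 001011100110
→ OR → 011111101110 = 2030
3314 = 110011110010
→ OR → 111111111110 = 4094
164 = 000010100100
→ OR → 111111111110 = 4094

4094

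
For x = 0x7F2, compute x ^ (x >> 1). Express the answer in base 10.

1035

x = 11111110010 = 2034
x>>1 = 01111111001
XOR  = 10000001011 = 1035
(x ^ (x >> 1) gives the standard binary-reflected Gray code of x.)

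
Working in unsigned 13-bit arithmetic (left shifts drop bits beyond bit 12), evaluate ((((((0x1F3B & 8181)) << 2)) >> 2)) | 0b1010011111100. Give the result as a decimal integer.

0x1F3B = 1111100111011
8181 = 1111111110101
→ & → 1111100110001 = 7985
→ << 2 (mod 2^13) → 1110011000100 = 7364
→ >> 2 → 0011100110001 = 1841
0b1010011111100 = 1010011111100
→ | → 1011111111101 = 6141

6141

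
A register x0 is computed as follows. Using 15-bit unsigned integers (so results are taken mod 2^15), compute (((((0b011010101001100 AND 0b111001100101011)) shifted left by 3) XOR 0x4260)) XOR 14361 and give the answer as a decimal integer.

0b011010101001100 = 011010101001100
0b111001100101011 = 111001100101011
→ AND → 011000100001000 = 12552
→ shifted left by 3 (mod 2^15) → 000100001000000 = 2112
0x4260 = 100001001100000
→ XOR → 100101000100000 = 18976
14361 = 011100000011001
→ XOR → 111001000111001 = 29241

29241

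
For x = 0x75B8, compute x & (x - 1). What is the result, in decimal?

30128

x = 111010110111000 = 30136
x - 1 = 111010110110111
AND   = 111010110110000 = 30128
(x & (x - 1) clears the lowest set bit of x.)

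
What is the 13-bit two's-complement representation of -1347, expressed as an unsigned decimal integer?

6845

1347 in 13 bits: 0010101000011
Invert: 1101010111100
Add 1:  1101010111101 = 6845
(Check: 2^13 - 1347 = 8192 - 1347 = 6845.)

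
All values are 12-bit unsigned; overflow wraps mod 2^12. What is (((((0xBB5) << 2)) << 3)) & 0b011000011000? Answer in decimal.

0xBB5 = 101110110101
→ << 2 (mod 2^12) → 111011010100 = 3796
→ << 3 (mod 2^12) → 011010100000 = 1696
0b011000011000 = 011000011000
→ & → 011000000000 = 1536

1536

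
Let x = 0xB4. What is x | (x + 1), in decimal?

x = 10110100 = 180
x + 1 = 10110101
OR    = 10110101 = 181
(x | (x + 1) sets the lowest cleared bit.)

181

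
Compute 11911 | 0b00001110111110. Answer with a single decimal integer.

12223

11911 = 10111010000111
b = 00001110111110
 OR → 10111110111111 = 12223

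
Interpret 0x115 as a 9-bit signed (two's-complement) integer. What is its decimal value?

-235

pattern = 100010101 (MSB is 1 ⇒ negative)
Invert: 011101010, add 1 → 011101011 = 235, so the value is -235.
(Equivalently: 277 - 2^9 = 277 - 512 = -235.)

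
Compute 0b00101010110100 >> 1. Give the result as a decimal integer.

1370

x = 101010110100
shift right by 1 → 010101011010 = 1370
(equivalently, floor(2740 / 2))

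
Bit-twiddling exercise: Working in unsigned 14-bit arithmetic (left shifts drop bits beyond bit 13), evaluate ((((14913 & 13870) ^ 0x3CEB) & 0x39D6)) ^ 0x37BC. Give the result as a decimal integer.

16254

14913 = 11101001000001
13870 = 11011000101110
→ & → 11001000000000 = 12800
0x3CEB = 11110011101011
→ ^ → 00111011101011 = 3819
0x39D6 = 11100111010110
→ & → 00100011000010 = 2242
0x37BC = 11011110111100
→ ^ → 11111101111110 = 16254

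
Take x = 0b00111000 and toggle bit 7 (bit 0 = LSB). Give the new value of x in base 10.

x = 00111000
bit 7 is currently 0; toggle it via x ^ (1 << 7) = x ^ 128
→ 10111000 = 184

184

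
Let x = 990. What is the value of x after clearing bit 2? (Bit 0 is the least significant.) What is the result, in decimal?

986

x = 01111011110
bit 2 is currently 1; clear it via x & ~(1 << 2) = x & ~4
→ 01111011010 = 986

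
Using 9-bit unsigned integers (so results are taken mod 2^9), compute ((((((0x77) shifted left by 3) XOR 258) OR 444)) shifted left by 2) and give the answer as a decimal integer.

248

0x77 = 001110111
→ shifted left by 3 (mod 2^9) → 110111000 = 440
258 = 100000010
→ XOR → 010111010 = 186
444 = 110111100
→ OR → 110111110 = 446
→ shifted left by 2 (mod 2^9) → 011111000 = 248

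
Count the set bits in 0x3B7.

0x3B7 = 1110110111
Count the 1s: 1 + 1 + 1 + 1 + 1 + 1 + 1 + 1 = 8

8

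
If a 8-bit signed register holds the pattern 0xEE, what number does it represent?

pattern = 11101110 (MSB is 1 ⇒ negative)
Invert: 00010001, add 1 → 00010010 = 18, so the value is -18.
(Equivalently: 238 - 2^8 = 238 - 256 = -18.)

-18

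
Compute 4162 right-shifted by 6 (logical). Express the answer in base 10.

4162 = 1000001000010
shift right by 6 → 0000001000001 = 65
(equivalently, floor(4162 / 64))

65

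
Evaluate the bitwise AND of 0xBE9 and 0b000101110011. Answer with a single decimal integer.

0xBE9 = 101111101001
b = 000101110011
AND → 000101100001 = 353

353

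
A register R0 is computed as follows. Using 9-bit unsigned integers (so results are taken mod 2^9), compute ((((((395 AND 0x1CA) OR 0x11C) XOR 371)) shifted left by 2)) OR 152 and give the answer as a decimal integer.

395 = 110001011
0x1CA = 111001010
→ AND → 110001010 = 394
0x11C = 100011100
→ OR → 110011110 = 414
371 = 101110011
→ XOR → 011101101 = 237
→ shifted left by 2 (mod 2^9) → 110110100 = 436
152 = 010011000
→ OR → 110111100 = 444

444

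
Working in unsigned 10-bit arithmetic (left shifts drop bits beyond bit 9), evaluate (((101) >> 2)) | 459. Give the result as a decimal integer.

475

101 = 0001100101
→ >> 2 → 0000011001 = 25
459 = 0111001011
→ | → 0111011011 = 475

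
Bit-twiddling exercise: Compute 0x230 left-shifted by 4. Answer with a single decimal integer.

8960

0x230 = 00001000110000
shift left by 4 → 10001100000000 = 8960
(equivalently, 560 × 2^4 = 560 × 16)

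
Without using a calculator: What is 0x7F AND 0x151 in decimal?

81

0x7F = 001111111
0x151 = 101010001
AND → 001010001 = 81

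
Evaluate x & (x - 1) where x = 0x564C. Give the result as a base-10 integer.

22088

x = 101011001001100 = 22092
x - 1 = 101011001001011
AND   = 101011001001000 = 22088
(x & (x - 1) clears the lowest set bit of x.)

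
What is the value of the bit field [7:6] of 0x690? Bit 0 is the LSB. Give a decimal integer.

2

v = 11010010000
Shift right by 6: 11010
Mask low 2 bits: 10 = 2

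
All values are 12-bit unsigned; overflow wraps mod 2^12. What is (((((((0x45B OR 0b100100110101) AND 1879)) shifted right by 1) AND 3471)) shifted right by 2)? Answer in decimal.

34

0x45B = 010001011011
0b100100110101 = 100100110101
→ OR → 110101111111 = 3455
1879 = 011101010111
→ AND → 010101010111 = 1367
→ shifted right by 1 → 001010101011 = 683
3471 = 110110001111
→ AND → 000010001011 = 139
→ shifted right by 2 → 000000100010 = 34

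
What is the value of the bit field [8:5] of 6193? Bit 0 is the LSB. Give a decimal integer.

v = 1100000110001
Shift right by 5: 11000001
Mask low 4 bits: 0001 = 1

1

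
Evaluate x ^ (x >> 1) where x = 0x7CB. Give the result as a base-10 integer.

1070

x = 11111001011 = 1995
x>>1 = 01111100101
XOR  = 10000101110 = 1070
(x ^ (x >> 1) gives the standard binary-reflected Gray code of x.)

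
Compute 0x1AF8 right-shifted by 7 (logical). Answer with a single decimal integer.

53

0x1AF8 = 1101011111000
shift right by 7 → 0000000110101 = 53
(equivalently, floor(6904 / 128))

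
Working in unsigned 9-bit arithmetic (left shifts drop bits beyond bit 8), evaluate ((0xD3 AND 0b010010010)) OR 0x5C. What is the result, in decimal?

222

0xD3 = 011010011
0b010010010 = 010010010
→ AND → 010010010 = 146
0x5C = 001011100
→ OR → 011011110 = 222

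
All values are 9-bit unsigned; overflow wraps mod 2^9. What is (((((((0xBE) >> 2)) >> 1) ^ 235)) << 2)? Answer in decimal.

496

0xBE = 010111110
→ >> 2 → 000101111 = 47
→ >> 1 → 000010111 = 23
235 = 011101011
→ ^ → 011111100 = 252
→ << 2 (mod 2^9) → 111110000 = 496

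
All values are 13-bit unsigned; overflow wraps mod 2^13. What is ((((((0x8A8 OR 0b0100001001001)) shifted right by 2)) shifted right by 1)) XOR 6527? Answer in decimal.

6242

0x8A8 = 0100010101000
0b0100001001001 = 0100001001001
→ OR → 0100011101001 = 2281
→ shifted right by 2 → 0001000111010 = 570
→ shifted right by 1 → 0000100011101 = 285
6527 = 1100101111111
→ XOR → 1100001100010 = 6242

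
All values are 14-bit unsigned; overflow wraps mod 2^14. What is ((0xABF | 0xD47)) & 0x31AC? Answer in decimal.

0xABF = 00101010111111
0xD47 = 00110101000111
→ | → 00111111111111 = 4095
0x31AC = 11000110101100
→ & → 00000110101100 = 428

428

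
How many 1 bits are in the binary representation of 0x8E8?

0x8E8 = 100011101000
Count the 1s: 1 + 1 + 1 + 1 + 1 = 5

5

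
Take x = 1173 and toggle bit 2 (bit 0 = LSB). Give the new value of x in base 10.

x = 010010010101
bit 2 is currently 1; toggle it via x ^ (1 << 2) = x ^ 4
→ 010010010001 = 1169

1169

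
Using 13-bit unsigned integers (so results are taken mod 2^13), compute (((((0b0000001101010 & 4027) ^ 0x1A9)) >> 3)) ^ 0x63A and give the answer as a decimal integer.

1546

0b0000001101010 = 0000001101010
4027 = 0111110111011
→ & → 0000000101010 = 42
0x1A9 = 0000110101001
→ ^ → 0000110000011 = 387
→ >> 3 → 0000000110000 = 48
0x63A = 0011000111010
→ ^ → 0011000001010 = 1546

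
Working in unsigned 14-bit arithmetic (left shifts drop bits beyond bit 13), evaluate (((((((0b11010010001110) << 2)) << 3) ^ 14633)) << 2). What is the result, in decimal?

0b11010010001110 = 11010010001110
→ << 2 (mod 2^14) → 01001000111000 = 4664
→ << 3 (mod 2^14) → 01000111000000 = 4544
14633 = 11100100101001
→ ^ → 10100011101001 = 10473
→ << 2 (mod 2^14) → 10001110100100 = 9124

9124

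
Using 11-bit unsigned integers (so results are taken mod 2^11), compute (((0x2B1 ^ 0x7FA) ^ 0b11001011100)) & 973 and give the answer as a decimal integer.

773

0x2B1 = 01010110001
0x7FA = 11111111010
→ ^ → 10101001011 = 1355
0b11001011100 = 11001011100
→ ^ → 01100010111 = 791
973 = 01111001101
→ & → 01100000101 = 773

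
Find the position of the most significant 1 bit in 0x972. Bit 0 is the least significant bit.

11

0x972 = 100101110010
The topmost 1 is at position 11 (since 2^11 = 2048 ≤ 2418 < 4096).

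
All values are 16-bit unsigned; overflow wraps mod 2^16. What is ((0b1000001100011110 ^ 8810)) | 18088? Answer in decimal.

0b1000001100011110 = 1000001100011110
8810 = 0010001001101010
→ ^ → 1010000101110100 = 41332
18088 = 0100011010101000
→ | → 1110011111111100 = 59388

59388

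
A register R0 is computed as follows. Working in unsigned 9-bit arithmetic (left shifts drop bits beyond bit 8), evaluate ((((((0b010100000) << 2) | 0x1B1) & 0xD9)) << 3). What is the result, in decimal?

0b010100000 = 010100000
→ << 2 (mod 2^9) → 010000000 = 128
0x1B1 = 110110001
→ | → 110110001 = 433
0xD9 = 011011001
→ & → 010010001 = 145
→ << 3 (mod 2^9) → 010001000 = 136

136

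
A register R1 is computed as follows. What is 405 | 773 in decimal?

917

405 = 0110010101
773 = 1100000101
 OR → 1110010101 = 917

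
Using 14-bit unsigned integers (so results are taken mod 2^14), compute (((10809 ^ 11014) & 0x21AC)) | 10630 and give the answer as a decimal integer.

10809 = 10101000111001
11014 = 10101100000110
→ ^ → 00000100111111 = 319
0x21AC = 10000110101100
→ & → 00000100101100 = 300
10630 = 10100110000110
→ | → 10100110101110 = 10670

10670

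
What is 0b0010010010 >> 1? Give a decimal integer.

x = 10010010
shift right by 1 → 01001001 = 73
(equivalently, floor(146 / 2))

73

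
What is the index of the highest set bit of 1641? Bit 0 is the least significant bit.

1641 = 11001101001
The topmost 1 is at position 10 (since 2^10 = 1024 ≤ 1641 < 2048).

10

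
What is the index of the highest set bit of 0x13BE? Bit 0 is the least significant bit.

12

0x13BE = 1001110111110
The topmost 1 is at position 12 (since 2^12 = 4096 ≤ 5054 < 8192).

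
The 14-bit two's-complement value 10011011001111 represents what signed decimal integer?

pattern = 10011011001111 (MSB is 1 ⇒ negative)
Invert: 01100100110000, add 1 → 01100100110001 = 6449, so the value is -6449.
(Equivalently: 9935 - 2^14 = 9935 - 16384 = -6449.)

-6449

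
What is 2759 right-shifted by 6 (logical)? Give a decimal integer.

43

2759 = 101011000111
shift right by 6 → 000000101011 = 43
(equivalently, floor(2759 / 64))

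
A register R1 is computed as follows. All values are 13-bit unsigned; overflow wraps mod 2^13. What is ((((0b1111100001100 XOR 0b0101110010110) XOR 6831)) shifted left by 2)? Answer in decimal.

6356

0b1111100001100 = 1111100001100
0b0101110010110 = 0101110010110
→ XOR → 1010010011010 = 5274
6831 = 1101010101111
→ XOR → 0111000110101 = 3637
→ shifted left by 2 (mod 2^13) → 1100011010100 = 6356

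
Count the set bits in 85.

4

85 = 1010101
Count the 1s: 1 + 1 + 1 + 1 = 4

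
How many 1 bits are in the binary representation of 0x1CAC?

7

0x1CAC = 1110010101100
Count the 1s: 1 + 1 + 1 + 1 + 1 + 1 + 1 = 7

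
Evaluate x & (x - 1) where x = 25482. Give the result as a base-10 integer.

25480

x = 110001110001010 = 25482
x - 1 = 110001110001001
AND   = 110001110001000 = 25480
(x & (x - 1) clears the lowest set bit of x.)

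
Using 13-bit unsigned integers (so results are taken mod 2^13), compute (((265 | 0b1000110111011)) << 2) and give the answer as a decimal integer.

1772

265 = 0000100001001
0b1000110111011 = 1000110111011
→ | → 1000110111011 = 4539
→ << 2 (mod 2^13) → 0011011101100 = 1772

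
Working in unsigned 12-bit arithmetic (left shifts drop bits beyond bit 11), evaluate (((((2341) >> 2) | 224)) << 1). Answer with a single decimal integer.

2341 = 100100100101
→ >> 2 → 001001001001 = 585
224 = 000011100000
→ | → 001011101001 = 745
→ << 1 (mod 2^12) → 010111010010 = 1490

1490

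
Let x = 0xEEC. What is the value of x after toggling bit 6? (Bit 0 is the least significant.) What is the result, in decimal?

3756

x = 111011101100
bit 6 is currently 1; toggle it via x ^ (1 << 6) = x ^ 64
→ 111010101100 = 3756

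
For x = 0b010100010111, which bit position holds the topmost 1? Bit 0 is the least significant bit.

0b010100010111 = 10100010111
The topmost 1 is at position 10 (since 2^10 = 1024 ≤ 1303 < 2048).

10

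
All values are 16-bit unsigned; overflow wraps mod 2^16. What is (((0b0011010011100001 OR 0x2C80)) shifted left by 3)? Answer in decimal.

0b0011010011100001 = 0011010011100001
0x2C80 = 0010110010000000
→ OR → 0011110011100001 = 15585
→ shifted left by 3 (mod 2^16) → 1110011100001000 = 59144

59144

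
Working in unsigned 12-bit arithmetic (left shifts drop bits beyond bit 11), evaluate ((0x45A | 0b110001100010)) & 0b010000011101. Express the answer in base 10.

0x45A = 010001011010
0b110001100010 = 110001100010
→ | → 110001111010 = 3194
0b010000011101 = 010000011101
→ & → 010000011000 = 1048

1048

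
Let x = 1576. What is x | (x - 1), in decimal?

1583

x = 11000101000 = 1576
x - 1 = 11000100111
OR    = 11000101111 = 1583
(x | (x - 1) sets all bits below the lowest set bit.)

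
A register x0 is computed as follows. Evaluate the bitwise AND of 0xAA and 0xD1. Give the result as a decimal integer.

128

0xAA = 10101010
0xD1 = 11010001
AND → 10000000 = 128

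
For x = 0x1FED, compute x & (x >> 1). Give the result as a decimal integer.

4068

x = 1111111101101 = 8173
x>>1 = 0111111110110
AND  = 0111111100100 = 4068
(x & (x >> 1) has a 1 wherever x has two consecutive 1 bits.)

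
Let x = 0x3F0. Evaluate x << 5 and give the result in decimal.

32256

0x3F0 = 000001111110000
shift left by 5 → 111111000000000 = 32256
(equivalently, 1008 × 2^5 = 1008 × 32)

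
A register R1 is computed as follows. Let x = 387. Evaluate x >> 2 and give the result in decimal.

96

387 = 110000011
shift right by 2 → 001100000 = 96
(equivalently, floor(387 / 4))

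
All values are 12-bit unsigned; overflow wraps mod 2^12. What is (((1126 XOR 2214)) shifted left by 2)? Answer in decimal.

1126 = 010001100110
2214 = 100010100110
→ XOR → 110011000000 = 3264
→ shifted left by 2 (mod 2^12) → 001100000000 = 768

768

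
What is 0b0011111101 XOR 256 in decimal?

a = 011111101
256 = 100000000
XOR → 111111101 = 509

509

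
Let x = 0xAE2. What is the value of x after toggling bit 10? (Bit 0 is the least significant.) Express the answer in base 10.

x = 101011100010
bit 10 is currently 0; toggle it via x ^ (1 << 10) = x ^ 1024
→ 111011100010 = 3810

3810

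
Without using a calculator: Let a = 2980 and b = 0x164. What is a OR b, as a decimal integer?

2980 = 101110100100
0x164 = 000101100100
 OR → 101111100100 = 3044

3044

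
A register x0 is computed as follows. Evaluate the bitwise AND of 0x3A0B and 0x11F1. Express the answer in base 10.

0x3A0B = 11101000001011
0x11F1 = 01000111110001
AND → 01000000000001 = 4097

4097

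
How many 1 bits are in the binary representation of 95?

6

95 = 1011111
Count the 1s: 1 + 1 + 1 + 1 + 1 + 1 = 6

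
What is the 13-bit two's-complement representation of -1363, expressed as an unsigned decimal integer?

6829

1363 in 13 bits: 0010101010011
Invert: 1101010101100
Add 1:  1101010101101 = 6829
(Check: 2^13 - 1363 = 8192 - 1363 = 6829.)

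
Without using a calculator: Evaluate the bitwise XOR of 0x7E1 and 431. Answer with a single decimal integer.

1614

0x7E1 = 11111100001
431 = 00110101111
XOR → 11001001110 = 1614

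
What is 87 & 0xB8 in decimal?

16

87 = 01010111
0xB8 = 10111000
AND → 00010000 = 16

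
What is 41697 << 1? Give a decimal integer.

83394

41697 = 01010001011100001
shift left by 1 → 10100010111000010 = 83394
(equivalently, 41697 × 2^1 = 41697 × 2)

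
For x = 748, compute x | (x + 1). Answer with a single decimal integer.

x = 1011101100 = 748
x + 1 = 1011101101
OR    = 1011101101 = 749
(x | (x + 1) sets the lowest cleared bit.)

749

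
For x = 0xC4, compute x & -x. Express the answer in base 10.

x = 11000100 = 196
-x (two's complement) = …00111100
AND   = 00000100 = 4
(x & -x isolates the lowest set bit of x.)

4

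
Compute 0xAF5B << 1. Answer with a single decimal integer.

0xAF5B = 01010111101011011
shift left by 1 → 10101111010110110 = 89782
(equivalently, 44891 × 2^1 = 44891 × 2)

89782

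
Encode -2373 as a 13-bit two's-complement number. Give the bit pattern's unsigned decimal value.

5819

2373 in 13 bits: 0100101000101
Invert: 1011010111010
Add 1:  1011010111011 = 5819
(Check: 2^13 - 2373 = 8192 - 2373 = 5819.)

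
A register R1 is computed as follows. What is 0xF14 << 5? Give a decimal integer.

123520

0xF14 = 00000111100010100
shift left by 5 → 11110001010000000 = 123520
(equivalently, 3860 × 2^5 = 3860 × 32)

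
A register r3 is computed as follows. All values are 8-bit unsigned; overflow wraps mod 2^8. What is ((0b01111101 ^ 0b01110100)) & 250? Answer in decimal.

0b01111101 = 01111101
0b01110100 = 01110100
→ ^ → 00001001 = 9
250 = 11111010
→ & → 00001000 = 8

8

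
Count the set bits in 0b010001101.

4

n = 10001101
Count the 1s: 1 + 1 + 1 + 1 = 4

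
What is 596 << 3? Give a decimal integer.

596 = 0001001010100
shift left by 3 → 1001010100000 = 4768
(equivalently, 596 × 2^3 = 596 × 8)

4768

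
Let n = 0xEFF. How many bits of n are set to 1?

0xEFF = 111011111111
Count the 1s: 1 + 1 + 1 + 1 + 1 + 1 + 1 + 1 + 1 + 1 + 1 = 11

11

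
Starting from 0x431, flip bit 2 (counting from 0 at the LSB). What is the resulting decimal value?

1077

x = 010000110001
bit 2 is currently 0; toggle it via x ^ (1 << 2) = x ^ 4
→ 010000110101 = 1077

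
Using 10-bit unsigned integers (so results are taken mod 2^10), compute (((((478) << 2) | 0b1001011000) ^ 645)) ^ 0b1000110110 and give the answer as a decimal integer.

971

478 = 0111011110
→ << 2 (mod 2^10) → 1101111000 = 888
0b1001011000 = 1001011000
→ | → 1101111000 = 888
645 = 1010000101
→ ^ → 0111111101 = 509
0b1000110110 = 1000110110
→ ^ → 1111001011 = 971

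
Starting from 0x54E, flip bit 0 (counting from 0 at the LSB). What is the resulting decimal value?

x = 00010101001110
bit 0 is currently 0; toggle it via x ^ (1 << 0) = x ^ 1
→ 00010101001111 = 1359

1359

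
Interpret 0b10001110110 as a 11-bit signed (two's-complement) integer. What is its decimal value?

pattern = 10001110110 (MSB is 1 ⇒ negative)
Invert: 01110001001, add 1 → 01110001010 = 906, so the value is -906.
(Equivalently: 1142 - 2^11 = 1142 - 2048 = -906.)

-906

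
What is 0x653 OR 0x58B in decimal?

2011

0x653 = 11001010011
0x58B = 10110001011
 OR → 11111011011 = 2011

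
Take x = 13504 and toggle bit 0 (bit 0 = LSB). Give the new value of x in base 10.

13505

x = 11010011000000
bit 0 is currently 0; toggle it via x ^ (1 << 0) = x ^ 1
→ 11010011000001 = 13505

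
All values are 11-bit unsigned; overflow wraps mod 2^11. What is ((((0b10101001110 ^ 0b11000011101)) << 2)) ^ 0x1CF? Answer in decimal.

1155

0b10101001110 = 10101001110
0b11000011101 = 11000011101
→ ^ → 01101010011 = 851
→ << 2 (mod 2^11) → 10101001100 = 1356
0x1CF = 00111001111
→ ^ → 10010000011 = 1155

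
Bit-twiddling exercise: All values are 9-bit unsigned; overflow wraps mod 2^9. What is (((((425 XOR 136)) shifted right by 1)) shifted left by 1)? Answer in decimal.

288

425 = 110101001
136 = 010001000
→ XOR → 100100001 = 289
→ shifted right by 1 → 010010000 = 144
→ shifted left by 1 (mod 2^9) → 100100000 = 288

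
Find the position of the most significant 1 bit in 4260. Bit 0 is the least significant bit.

12

4260 = 1000010100100
The topmost 1 is at position 12 (since 2^12 = 4096 ≤ 4260 < 8192).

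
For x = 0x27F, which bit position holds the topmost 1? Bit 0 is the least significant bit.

0x27F = 1001111111
The topmost 1 is at position 9 (since 2^9 = 512 ≤ 639 < 1024).

9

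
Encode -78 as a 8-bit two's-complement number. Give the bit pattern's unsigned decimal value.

178

78 in 8 bits: 01001110
Invert: 10110001
Add 1:  10110010 = 178
(Check: 2^8 - 78 = 256 - 78 = 178.)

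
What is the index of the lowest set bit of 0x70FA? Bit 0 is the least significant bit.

0x70FA = 111000011111010
Trailing zeros: 1, so the lowest set bit is bit 1 (value 2).

1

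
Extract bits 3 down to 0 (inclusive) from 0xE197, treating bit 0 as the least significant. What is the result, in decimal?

v = 1110000110010111
Shift right by 0: 1110000110010111
Mask low 4 bits: 0111 = 7

7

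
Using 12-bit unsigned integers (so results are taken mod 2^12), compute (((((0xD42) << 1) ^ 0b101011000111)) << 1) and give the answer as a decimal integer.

134

0xD42 = 110101000010
→ << 1 (mod 2^12) → 101010000100 = 2692
0b101011000111 = 101011000111
→ ^ → 000001000011 = 67
→ << 1 (mod 2^12) → 000010000110 = 134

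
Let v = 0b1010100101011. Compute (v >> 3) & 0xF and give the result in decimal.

v = 1010100101011
Shift right by 3: 1010100101
Mask low 4 bits: 0101 = 5

5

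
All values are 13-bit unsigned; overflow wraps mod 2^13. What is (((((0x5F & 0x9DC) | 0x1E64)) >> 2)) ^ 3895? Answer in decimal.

2216

0x5F = 0000001011111
0x9DC = 0100111011100
→ & → 0000001011100 = 92
0x1E64 = 1111001100100
→ | → 1111001111100 = 7804
→ >> 2 → 0011110011111 = 1951
3895 = 0111100110111
→ ^ → 0100010101000 = 2216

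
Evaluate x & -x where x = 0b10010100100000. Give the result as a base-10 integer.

32

x = 10010100100000 = 9504
-x (two's complement) = …01101011100000
AND   = 00000000100000 = 32
(x & -x isolates the lowest set bit of x.)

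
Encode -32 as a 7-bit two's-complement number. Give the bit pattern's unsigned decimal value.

32 in 7 bits: 0100000
Invert: 1011111
Add 1:  1100000 = 96
(Check: 2^7 - 32 = 128 - 32 = 96.)

96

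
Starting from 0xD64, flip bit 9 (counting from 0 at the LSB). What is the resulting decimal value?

3940

x = 110101100100
bit 9 is currently 0; toggle it via x ^ (1 << 9) = x ^ 512
→ 111101100100 = 3940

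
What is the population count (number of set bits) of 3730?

3730 = 111010010010
Count the 1s: 1 + 1 + 1 + 1 + 1 + 1 = 6

6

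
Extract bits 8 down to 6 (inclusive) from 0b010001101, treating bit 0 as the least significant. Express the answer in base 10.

2

v = 010001101
Shift right by 6: 010
Mask low 3 bits: 010 = 2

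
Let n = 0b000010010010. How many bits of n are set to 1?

3

n = 10010010
Count the 1s: 1 + 1 + 1 = 3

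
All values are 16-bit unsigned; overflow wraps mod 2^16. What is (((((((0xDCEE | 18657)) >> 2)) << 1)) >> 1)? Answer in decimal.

14139

0xDCEE = 1101110011101110
18657 = 0100100011100001
→ | → 1101110011101111 = 56559
→ >> 2 → 0011011100111011 = 14139
→ << 1 (mod 2^16) → 0110111001110110 = 28278
→ >> 1 → 0011011100111011 = 14139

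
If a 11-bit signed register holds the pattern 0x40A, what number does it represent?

-1014

pattern = 10000001010 (MSB is 1 ⇒ negative)
Invert: 01111110101, add 1 → 01111110110 = 1014, so the value is -1014.
(Equivalently: 1034 - 2^11 = 1034 - 2048 = -1014.)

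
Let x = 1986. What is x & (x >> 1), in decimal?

960

x = 11111000010 = 1986
x>>1 = 01111100001
AND  = 01111000000 = 960
(x & (x >> 1) has a 1 wherever x has two consecutive 1 bits.)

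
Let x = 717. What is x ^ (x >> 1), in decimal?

x = 1011001101 = 717
x>>1 = 0101100110
XOR  = 1110101011 = 939
(x ^ (x >> 1) gives the standard binary-reflected Gray code of x.)

939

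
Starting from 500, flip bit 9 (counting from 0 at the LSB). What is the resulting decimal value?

1012

x = 00111110100
bit 9 is currently 0; toggle it via x ^ (1 << 9) = x ^ 512
→ 01111110100 = 1012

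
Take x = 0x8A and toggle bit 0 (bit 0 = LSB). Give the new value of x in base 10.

x = 0010001010
bit 0 is currently 0; toggle it via x ^ (1 << 0) = x ^ 1
→ 0010001011 = 139

139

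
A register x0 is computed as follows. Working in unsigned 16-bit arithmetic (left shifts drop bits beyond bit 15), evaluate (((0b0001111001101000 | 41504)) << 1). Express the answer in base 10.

31952

0b0001111001101000 = 0001111001101000
41504 = 1010001000100000
→ | → 1011111001101000 = 48744
→ << 1 (mod 2^16) → 0111110011010000 = 31952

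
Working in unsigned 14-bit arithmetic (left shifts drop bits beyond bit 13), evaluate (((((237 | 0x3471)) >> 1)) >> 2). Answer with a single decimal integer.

1695

237 = 00000011101101
0x3471 = 11010001110001
→ | → 11010011111101 = 13565
→ >> 1 → 01101001111110 = 6782
→ >> 2 → 00011010011111 = 1695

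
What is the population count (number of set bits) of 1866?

6

1866 = 11101001010
Count the 1s: 1 + 1 + 1 + 1 + 1 + 1 = 6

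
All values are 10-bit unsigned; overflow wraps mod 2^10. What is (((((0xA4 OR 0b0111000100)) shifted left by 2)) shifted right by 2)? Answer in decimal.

228

0xA4 = 0010100100
0b0111000100 = 0111000100
→ OR → 0111100100 = 484
→ shifted left by 2 (mod 2^10) → 1110010000 = 912
→ shifted right by 2 → 0011100100 = 228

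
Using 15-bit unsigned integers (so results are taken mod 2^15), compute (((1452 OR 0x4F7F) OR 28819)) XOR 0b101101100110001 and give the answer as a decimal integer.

1452 = 000010110101100
0x4F7F = 100111101111111
→ OR → 100111111111111 = 20479
28819 = 111000010010011
→ OR → 111111111111111 = 32767
0b101101100110001 = 101101100110001
→ XOR → 010010011001110 = 9422

9422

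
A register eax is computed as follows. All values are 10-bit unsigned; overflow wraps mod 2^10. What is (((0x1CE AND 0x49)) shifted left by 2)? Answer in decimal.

288

0x1CE = 0111001110
0x49 = 0001001001
→ AND → 0001001000 = 72
→ shifted left by 2 (mod 2^10) → 0100100000 = 288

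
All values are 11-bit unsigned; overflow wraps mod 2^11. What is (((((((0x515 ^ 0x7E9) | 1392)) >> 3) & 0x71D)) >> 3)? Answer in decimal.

3

0x515 = 10100010101
0x7E9 = 11111101001
→ ^ → 01011111100 = 764
1392 = 10101110000
→ | → 11111111100 = 2044
→ >> 3 → 00011111111 = 255
0x71D = 11100011101
→ & → 00000011101 = 29
→ >> 3 → 00000000011 = 3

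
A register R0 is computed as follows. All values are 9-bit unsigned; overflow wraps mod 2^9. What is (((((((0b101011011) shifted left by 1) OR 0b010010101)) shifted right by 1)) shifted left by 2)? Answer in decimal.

364

0b101011011 = 101011011
→ shifted left by 1 (mod 2^9) → 010110110 = 182
0b010010101 = 010010101
→ OR → 010110111 = 183
→ shifted right by 1 → 001011011 = 91
→ shifted left by 2 (mod 2^9) → 101101100 = 364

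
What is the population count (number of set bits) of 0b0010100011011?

n = 10100011011
Count the 1s: 1 + 1 + 1 + 1 + 1 + 1 = 6

6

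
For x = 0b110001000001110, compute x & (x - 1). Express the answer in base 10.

x = 110001000001110 = 25102
x - 1 = 110001000001101
AND   = 110001000001100 = 25100
(x & (x - 1) clears the lowest set bit of x.)

25100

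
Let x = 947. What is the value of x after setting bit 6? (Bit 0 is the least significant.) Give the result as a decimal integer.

x = 1110110011
bit 6 is currently 0; set it via x | (1 << 6) = x | 64
→ 1111110011 = 1011

1011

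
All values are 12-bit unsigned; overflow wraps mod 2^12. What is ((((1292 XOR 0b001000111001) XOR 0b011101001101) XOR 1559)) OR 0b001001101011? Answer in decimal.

1292 = 010100001100
0b001000111001 = 001000111001
→ XOR → 011100110101 = 1845
0b011101001101 = 011101001101
→ XOR → 000001111000 = 120
1559 = 011000010111
→ XOR → 011001101111 = 1647
0b001001101011 = 001001101011
→ OR → 011001101111 = 1647

1647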